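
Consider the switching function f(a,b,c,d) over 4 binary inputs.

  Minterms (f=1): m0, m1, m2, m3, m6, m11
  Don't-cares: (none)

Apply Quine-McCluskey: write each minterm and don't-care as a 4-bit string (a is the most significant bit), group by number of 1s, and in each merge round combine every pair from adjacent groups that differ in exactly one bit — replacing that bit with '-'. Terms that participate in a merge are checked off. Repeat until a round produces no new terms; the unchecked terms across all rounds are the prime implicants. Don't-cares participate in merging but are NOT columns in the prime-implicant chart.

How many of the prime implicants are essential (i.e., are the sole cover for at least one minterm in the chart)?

Round 0: 0000✓ 0001✓ 0010✓ 0011✓ 0110✓ 1011✓
Round 1: -011 0-10 00-0✓ 00-1✓ 000-✓ 001-✓
Round 2: 00--
PIs = {-011, 0-10, 00--}
Coverage chart:
  m0: 00-- ←essential
  m1: 00-- ←essential
  m2: 0-10,00--
  m3: -011,00--
  m6: 0-10 ←essential
  m11: -011 ←essential
Essential: -011, 0-10, 00--

3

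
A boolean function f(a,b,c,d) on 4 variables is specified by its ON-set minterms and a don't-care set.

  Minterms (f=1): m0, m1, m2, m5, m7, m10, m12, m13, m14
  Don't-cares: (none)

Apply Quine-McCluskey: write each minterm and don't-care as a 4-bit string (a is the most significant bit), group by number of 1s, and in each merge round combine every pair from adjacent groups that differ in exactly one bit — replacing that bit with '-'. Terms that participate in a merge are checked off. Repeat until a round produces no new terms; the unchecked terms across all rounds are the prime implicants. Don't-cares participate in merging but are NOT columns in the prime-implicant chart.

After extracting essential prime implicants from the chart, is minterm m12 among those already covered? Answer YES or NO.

[col 0] 0000*, 0001*, 0010*, 0101*, 0111*, 1010*, 1100*, 1101*, 1110*
[col 1] -010, -101, 0-01, 00-0, 000-, 01-1, 1-10, 11-0, 110-
Prime implicants: -010, -101, 0-01, 00-0, 000-, 01-1, 1-10, 11-0, 110-
PI chart (minterm → PIs covering it):
  0 | 00-0,000-
  1 | 0-01,000-
  2 | -010,00-0
  5 | -101,0-01,01-1
  7 | 01-1  (sole → essential)
  10 | -010,1-10
  12 | 11-0,110-
  13 | -101,110-
  14 | 1-10,11-0
Essential prime implicants: 01-1

NO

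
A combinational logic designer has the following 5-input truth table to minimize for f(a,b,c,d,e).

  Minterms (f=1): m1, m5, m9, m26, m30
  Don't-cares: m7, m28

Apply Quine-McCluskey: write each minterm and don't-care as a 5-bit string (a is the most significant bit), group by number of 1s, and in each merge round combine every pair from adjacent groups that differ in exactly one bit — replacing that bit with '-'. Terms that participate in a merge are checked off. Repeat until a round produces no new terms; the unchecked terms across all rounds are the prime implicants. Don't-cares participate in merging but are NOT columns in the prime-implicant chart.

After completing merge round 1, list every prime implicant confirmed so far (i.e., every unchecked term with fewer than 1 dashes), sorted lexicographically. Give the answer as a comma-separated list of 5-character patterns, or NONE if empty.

[col 0] 00001*, 00101*, 00111*, 01001*, 11010*, 11100*, 11110*
[col 1] 0-001, 00-01, 001-1, 11-10, 111-0
Prime implicants: 0-001, 00-01, 001-1, 11-10, 111-0

NONE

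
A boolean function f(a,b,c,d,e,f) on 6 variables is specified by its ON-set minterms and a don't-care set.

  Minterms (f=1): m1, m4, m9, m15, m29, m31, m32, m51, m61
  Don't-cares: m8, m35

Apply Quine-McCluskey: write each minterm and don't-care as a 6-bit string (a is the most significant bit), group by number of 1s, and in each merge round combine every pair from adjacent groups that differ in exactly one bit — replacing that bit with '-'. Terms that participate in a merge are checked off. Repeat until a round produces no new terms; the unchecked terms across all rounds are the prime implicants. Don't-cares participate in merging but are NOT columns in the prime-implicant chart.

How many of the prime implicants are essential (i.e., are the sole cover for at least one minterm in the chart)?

Round 0: 000001✓ 000100 001000✓ 001001✓ 001111✓ 011101✓ 011111✓ 100000 100011✓ 110011✓ 111101✓
Round 1: -11101 0-1111 00-001 00100- 0111-1 1-0011
PIs = {-11101, 0-1111, 00-001, 000100, 00100-, 0111-1, 1-0011, 100000}
Coverage chart:
  m1: 00-001 ←essential
  m4: 000100 ←essential
  m9: 00-001,00100-
  m15: 0-1111 ←essential
  m29: -11101,0111-1
  m31: 0-1111,0111-1
  m32: 100000 ←essential
  m51: 1-0011 ←essential
  m61: -11101 ←essential
Essential: -11101, 0-1111, 00-001, 000100, 1-0011, 100000

6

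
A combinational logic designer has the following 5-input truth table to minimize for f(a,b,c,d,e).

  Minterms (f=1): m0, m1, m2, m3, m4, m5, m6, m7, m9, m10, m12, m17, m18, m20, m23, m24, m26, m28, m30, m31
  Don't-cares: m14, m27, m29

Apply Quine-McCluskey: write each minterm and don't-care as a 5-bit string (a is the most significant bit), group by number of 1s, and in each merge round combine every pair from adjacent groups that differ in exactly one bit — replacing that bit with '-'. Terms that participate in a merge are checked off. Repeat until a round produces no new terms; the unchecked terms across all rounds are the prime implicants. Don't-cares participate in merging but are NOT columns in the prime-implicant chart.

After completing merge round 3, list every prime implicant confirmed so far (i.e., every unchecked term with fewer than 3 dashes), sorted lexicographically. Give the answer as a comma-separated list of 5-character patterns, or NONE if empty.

size-2^0 implicants → 00000(✓)  00001(✓)  00010(✓)  00011(✓)  00100(✓)  00101(✓)  00110(✓)  00111(✓)  01001(✓)  01010(✓)  01100(✓)  01110(✓)  10001(✓)  10010(✓)  10100(✓)  10111(✓)  11000(✓)  11010(✓)  11011(✓)  11100(✓)  11101(✓)  11110(✓)  11111(✓)
size-2^1 implicants → -0001  -0010(✓)  -0100(✓)  -0111  -1010(✓)  -1100(✓)  -1110(✓)  0-001  0-010(✓)  0-100(✓)  0-110(✓)  00-00(✓)  00-01(✓)  00-10(✓)  00-11(✓)  000-0(✓)  000-1(✓)  0000-(✓)  0001-(✓)  001-0(✓)  001-1(✓)  0010-(✓)  0011-(✓)  01-10(✓)  011-0(✓)  1-010(✓)  1-100(✓)  1-111  11-00(✓)  11-10(✓)  11-11(✓)  110-0(✓)  1101-(✓)  111-0(✓)  111-1(✓)  1110-(✓)  1111-(✓)
size-2^2 implicants → --010  --100  -1-10  -11-0  0--10  0-1-0  00--0(✓)  00--1(✓)  00-0-(✓)  00-1-(✓)  000--(✓)  001--(✓)  11--0  11-1-  111--
size-2^3 implicants → 00---
Unchecked terms (primes): --010, --100, -0001, -0111, -1-10, -11-0, 0--10, 0-001, 0-1-0, 00---, 1-111, 11--0, 11-1-, 111--

--010, --100, -0001, -0111, -1-10, -11-0, 0--10, 0-001, 0-1-0, 1-111, 11--0, 11-1-, 111--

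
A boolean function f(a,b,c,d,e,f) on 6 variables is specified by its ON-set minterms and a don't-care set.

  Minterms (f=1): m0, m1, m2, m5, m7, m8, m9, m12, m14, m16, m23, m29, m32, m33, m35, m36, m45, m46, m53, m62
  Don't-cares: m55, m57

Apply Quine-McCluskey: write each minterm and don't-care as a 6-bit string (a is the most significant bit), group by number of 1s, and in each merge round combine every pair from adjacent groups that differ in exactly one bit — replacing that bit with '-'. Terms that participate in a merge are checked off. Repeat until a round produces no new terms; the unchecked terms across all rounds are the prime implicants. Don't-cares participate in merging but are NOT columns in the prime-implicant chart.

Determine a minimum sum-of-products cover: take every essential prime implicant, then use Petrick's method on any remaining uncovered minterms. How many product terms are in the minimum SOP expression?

[col 0] 000000*, 000001*, 000010*, 000101*, 000111*, 001000*, 001001*, 001100*, 001110*, 010000*, 010111*, 011101, 100000*, 100001*, 100011*, 100100*, 101101, 101110*, 110101*, 110111*, 111001, 111110*
[col 1] -00000*, -00001*, -01110, -10111, 0-0000, 0-0111, 00-000*, 00-001*, 000-01, 0000-0, 00000-*, 0001-1, 001-00, 00100-*, 0011-0, 1-1110, 100-00, 1000-1, 10000-*, 1101-1
[col 2] -0000-, 00-00-
Prime implicants: -0000-, -01110, -10111, 0-0000, 0-0111, 00-00-, 000-01, 0000-0, 0001-1, 001-00, 0011-0, 011101, 1-1110, 100-00, 1000-1, 101101, 1101-1, 111001
PI chart (minterm → PIs covering it):
  0 | -0000-,0-0000,00-00-,0000-0
  1 | -0000-,00-00-,000-01
  2 | 0000-0  (sole → essential)
  5 | 000-01,0001-1
  7 | 0-0111,0001-1
  8 | 00-00-,001-00
  9 | 00-00-  (sole → essential)
  12 | 001-00,0011-0
  14 | -01110,0011-0
  16 | 0-0000  (sole → essential)
  23 | -10111,0-0111
  29 | 011101  (sole → essential)
  32 | -0000-,100-00
  33 | -0000-,1000-1
  35 | 1000-1  (sole → essential)
  36 | 100-00  (sole → essential)
  45 | 101101  (sole → essential)
  46 | -01110,1-1110
  53 | 1101-1  (sole → essential)
  62 | 1-1110  (sole → essential)
Essential prime implicants: 0-0000, 00-00-, 0000-0, 011101, 1-1110, 100-00, 1000-1, 101101, 1101-1
Petrick residual → -10111, 0001-1, 0011-0
Minimum SOP uses 12 PIs: bc'def + a'c'd'e'f' + a'b'd'e' + a'b'c'd'f' + a'b'c'df + a'b'cdf' + a'bcde'f + acdef' + ab'c'e'f' + ab'c'd'f + ab'cde'f + abc'df

12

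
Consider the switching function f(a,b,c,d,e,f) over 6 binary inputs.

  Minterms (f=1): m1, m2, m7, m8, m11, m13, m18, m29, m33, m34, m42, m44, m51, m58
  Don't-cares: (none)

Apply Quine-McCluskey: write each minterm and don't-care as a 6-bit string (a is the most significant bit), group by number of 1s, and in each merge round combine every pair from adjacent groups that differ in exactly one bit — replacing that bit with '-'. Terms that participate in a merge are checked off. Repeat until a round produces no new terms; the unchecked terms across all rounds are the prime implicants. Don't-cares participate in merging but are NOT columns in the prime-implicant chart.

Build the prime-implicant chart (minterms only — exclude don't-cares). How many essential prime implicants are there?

9

size-2^0 implicants → 000001(✓)  000010(✓)  000111  001000  001011  001101(✓)  010010(✓)  011101(✓)  100001(✓)  100010(✓)  101010(✓)  101100  110011  111010(✓)
size-2^1 implicants → -00001  -00010  0-0010  0-1101  1-1010  10-010
Unchecked terms (primes): -00001, -00010, 0-0010, 0-1101, 000111, 001000, 001011, 1-1010, 10-010, 101100, 110011
Minterm coverage:
  m1 ⊆ -00001 [E]
  m2 ⊆ -00010,0-0010
  m7 ⊆ 000111 [E]
  m8 ⊆ 001000 [E]
  m11 ⊆ 001011 [E]
  m13 ⊆ 0-1101 [E]
  m18 ⊆ 0-0010 [E]
  m29 ⊆ 0-1101 [E]
  m33 ⊆ -00001 [E]
  m34 ⊆ -00010,10-010
  m42 ⊆ 1-1010,10-010
  m44 ⊆ 101100 [E]
  m51 ⊆ 110011 [E]
  m58 ⊆ 1-1010 [E]
E = {-00001, 0-0010, 0-1101, 000111, 001000, 001011, 1-1010, 101100, 110011}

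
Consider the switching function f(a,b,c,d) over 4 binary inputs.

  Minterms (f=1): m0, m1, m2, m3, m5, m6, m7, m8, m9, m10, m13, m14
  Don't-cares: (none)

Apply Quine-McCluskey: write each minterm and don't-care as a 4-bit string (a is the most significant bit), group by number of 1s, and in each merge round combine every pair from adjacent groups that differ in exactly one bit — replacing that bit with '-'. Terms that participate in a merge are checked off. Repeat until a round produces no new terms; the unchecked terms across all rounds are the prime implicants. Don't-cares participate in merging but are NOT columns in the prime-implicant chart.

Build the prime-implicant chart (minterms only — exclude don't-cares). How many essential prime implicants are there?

size-2^0 implicants → 0000(✓)  0001(✓)  0010(✓)  0011(✓)  0101(✓)  0110(✓)  0111(✓)  1000(✓)  1001(✓)  1010(✓)  1101(✓)  1110(✓)
size-2^1 implicants → -000(✓)  -001(✓)  -010(✓)  -101(✓)  -110(✓)  0-01(✓)  0-10(✓)  0-11(✓)  00-0(✓)  00-1(✓)  000-(✓)  001-(✓)  01-1(✓)  011-(✓)  1-01(✓)  1-10(✓)  10-0(✓)  100-(✓)
size-2^2 implicants → --01  --10  -0-0  -00-  0--1  0-1-  00--
Unchecked terms (primes): --01, --10, -0-0, -00-, 0--1, 0-1-, 00--
Minterm coverage:
  m0 ⊆ -0-0,-00-,00--
  m1 ⊆ --01,-00-,0--1,00--
  m2 ⊆ --10,-0-0,0-1-,00--
  m3 ⊆ 0--1,0-1-,00--
  m5 ⊆ --01,0--1
  m6 ⊆ --10,0-1-
  m7 ⊆ 0--1,0-1-
  m8 ⊆ -0-0,-00-
  m9 ⊆ --01,-00-
  m10 ⊆ --10,-0-0
  m13 ⊆ --01 [E]
  m14 ⊆ --10 [E]
E = {--01, --10}

2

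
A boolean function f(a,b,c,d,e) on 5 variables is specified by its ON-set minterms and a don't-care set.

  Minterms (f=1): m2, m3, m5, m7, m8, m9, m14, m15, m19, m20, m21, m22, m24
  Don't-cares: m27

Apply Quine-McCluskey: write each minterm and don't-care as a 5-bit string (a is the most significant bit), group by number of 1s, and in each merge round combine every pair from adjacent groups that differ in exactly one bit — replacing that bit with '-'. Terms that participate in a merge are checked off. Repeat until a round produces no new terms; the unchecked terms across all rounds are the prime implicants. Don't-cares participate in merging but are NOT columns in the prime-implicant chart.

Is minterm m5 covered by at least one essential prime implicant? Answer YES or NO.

NO

Round 0: 00010✓ 00011✓ 00101✓ 00111✓ 01000✓ 01001✓ 01110✓ 01111✓ 10011✓ 10100✓ 10101✓ 10110✓ 11000✓ 11011✓
Round 1: -0011 -0101 -1000 0-111 00-11 0001- 001-1 0100- 0111- 1-011 101-0 1010-
PIs = {-0011, -0101, -1000, 0-111, 00-11, 0001-, 001-1, 0100-, 0111-, 1-011, 101-0, 1010-}
Coverage chart:
  m2: 0001- ←essential
  m3: -0011,00-11,0001-
  m5: -0101,001-1
  m7: 0-111,00-11,001-1
  m8: -1000,0100-
  m9: 0100- ←essential
  m14: 0111- ←essential
  m15: 0-111,0111-
  m19: -0011,1-011
  m20: 101-0,1010-
  m21: -0101,1010-
  m22: 101-0 ←essential
  m24: -1000 ←essential
Essential: -1000, 0001-, 0100-, 0111-, 101-0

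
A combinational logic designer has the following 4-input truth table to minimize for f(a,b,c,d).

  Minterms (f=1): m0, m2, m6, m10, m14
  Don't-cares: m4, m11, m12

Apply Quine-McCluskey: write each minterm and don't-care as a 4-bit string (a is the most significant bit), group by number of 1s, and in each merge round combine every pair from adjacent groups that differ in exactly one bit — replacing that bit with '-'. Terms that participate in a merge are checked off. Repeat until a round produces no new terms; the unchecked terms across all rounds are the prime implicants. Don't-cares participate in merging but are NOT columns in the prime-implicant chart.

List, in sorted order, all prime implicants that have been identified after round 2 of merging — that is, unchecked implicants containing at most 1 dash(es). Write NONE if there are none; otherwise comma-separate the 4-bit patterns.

[col 0] 0000*, 0010*, 0100*, 0110*, 1010*, 1011*, 1100*, 1110*
[col 1] -010*, -100*, -110*, 0-00*, 0-10*, 00-0*, 01-0*, 1-10*, 101-, 11-0*
[col 2] --10, -1-0, 0--0
Prime implicants: --10, -1-0, 0--0, 101-

101-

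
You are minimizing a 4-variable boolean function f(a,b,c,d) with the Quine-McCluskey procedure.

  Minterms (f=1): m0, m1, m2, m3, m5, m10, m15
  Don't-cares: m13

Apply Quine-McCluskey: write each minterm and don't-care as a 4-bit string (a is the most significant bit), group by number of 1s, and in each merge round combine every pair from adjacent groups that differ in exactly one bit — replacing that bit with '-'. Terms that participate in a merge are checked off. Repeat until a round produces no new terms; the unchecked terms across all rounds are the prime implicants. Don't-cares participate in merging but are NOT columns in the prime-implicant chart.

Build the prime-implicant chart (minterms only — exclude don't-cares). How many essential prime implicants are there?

Round 0: 0000✓ 0001✓ 0010✓ 0011✓ 0101✓ 1010✓ 1101✓ 1111✓
Round 1: -010 -101 0-01 00-0✓ 00-1✓ 000-✓ 001-✓ 11-1
Round 2: 00--
PIs = {-010, -101, 0-01, 00--, 11-1}
Coverage chart:
  m0: 00-- ←essential
  m1: 0-01,00--
  m2: -010,00--
  m3: 00-- ←essential
  m5: -101,0-01
  m10: -010 ←essential
  m15: 11-1 ←essential
Essential: -010, 00--, 11-1

3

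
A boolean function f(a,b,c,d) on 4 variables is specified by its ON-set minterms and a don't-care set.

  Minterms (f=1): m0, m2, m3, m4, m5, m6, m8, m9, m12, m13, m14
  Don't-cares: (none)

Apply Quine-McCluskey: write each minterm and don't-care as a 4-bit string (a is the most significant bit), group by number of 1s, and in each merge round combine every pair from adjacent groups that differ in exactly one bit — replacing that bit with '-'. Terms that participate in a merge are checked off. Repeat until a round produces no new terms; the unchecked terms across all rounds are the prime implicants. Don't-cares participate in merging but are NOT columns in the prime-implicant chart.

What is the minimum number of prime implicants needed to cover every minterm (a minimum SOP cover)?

size-2^0 implicants → 0000(✓)  0010(✓)  0011(✓)  0100(✓)  0101(✓)  0110(✓)  1000(✓)  1001(✓)  1100(✓)  1101(✓)  1110(✓)
size-2^1 implicants → -000(✓)  -100(✓)  -101(✓)  -110(✓)  0-00(✓)  0-10(✓)  00-0(✓)  001-  01-0(✓)  010-(✓)  1-00(✓)  1-01(✓)  100-(✓)  11-0(✓)  110-(✓)
size-2^2 implicants → --00  -1-0  -10-  0--0  1-0-
Unchecked terms (primes): --00, -1-0, -10-, 0--0, 001-, 1-0-
Minterm coverage:
  m0 ⊆ --00,0--0
  m2 ⊆ 0--0,001-
  m3 ⊆ 001- [E]
  m4 ⊆ --00,-1-0,-10-,0--0
  m5 ⊆ -10- [E]
  m6 ⊆ -1-0,0--0
  m8 ⊆ --00,1-0-
  m9 ⊆ 1-0- [E]
  m12 ⊆ --00,-1-0,-10-,1-0-
  m13 ⊆ -10-,1-0-
  m14 ⊆ -1-0 [E]
E = {-1-0, -10-, 001-, 1-0-}
Petrick residual → --00
Cover = c'd' + bd' + bc' + a'b'c + ac'  |cover|=5

5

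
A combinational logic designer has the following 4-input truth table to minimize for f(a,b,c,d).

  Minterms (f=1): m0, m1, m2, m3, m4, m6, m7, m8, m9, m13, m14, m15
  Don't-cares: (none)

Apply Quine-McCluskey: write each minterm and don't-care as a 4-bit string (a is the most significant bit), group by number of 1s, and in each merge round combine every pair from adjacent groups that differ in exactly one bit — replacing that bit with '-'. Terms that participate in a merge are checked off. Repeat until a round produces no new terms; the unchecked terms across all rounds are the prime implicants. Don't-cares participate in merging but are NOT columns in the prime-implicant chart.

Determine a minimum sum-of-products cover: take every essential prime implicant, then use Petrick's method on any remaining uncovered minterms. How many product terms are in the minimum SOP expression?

size-2^0 implicants → 0000(✓)  0001(✓)  0010(✓)  0011(✓)  0100(✓)  0110(✓)  0111(✓)  1000(✓)  1001(✓)  1101(✓)  1110(✓)  1111(✓)
size-2^1 implicants → -000(✓)  -001(✓)  -110(✓)  -111(✓)  0-00(✓)  0-10(✓)  0-11(✓)  00-0(✓)  00-1(✓)  000-(✓)  001-(✓)  01-0(✓)  011-(✓)  1-01  100-(✓)  11-1  111-(✓)
size-2^2 implicants → -00-  -11-  0--0  0-1-  00--
Unchecked terms (primes): -00-, -11-, 0--0, 0-1-, 00--, 1-01, 11-1
Minterm coverage:
  m0 ⊆ -00-,0--0,00--
  m1 ⊆ -00-,00--
  m2 ⊆ 0--0,0-1-,00--
  m3 ⊆ 0-1-,00--
  m4 ⊆ 0--0 [E]
  m6 ⊆ -11-,0--0,0-1-
  m7 ⊆ -11-,0-1-
  m8 ⊆ -00- [E]
  m9 ⊆ -00-,1-01
  m13 ⊆ 1-01,11-1
  m14 ⊆ -11- [E]
  m15 ⊆ -11-,11-1
E = {-00-, -11-, 0--0}
Petrick residual → 0-1-, 1-01
Cover = b'c' + bc + a'd' + a'c + ac'd  |cover|=5

5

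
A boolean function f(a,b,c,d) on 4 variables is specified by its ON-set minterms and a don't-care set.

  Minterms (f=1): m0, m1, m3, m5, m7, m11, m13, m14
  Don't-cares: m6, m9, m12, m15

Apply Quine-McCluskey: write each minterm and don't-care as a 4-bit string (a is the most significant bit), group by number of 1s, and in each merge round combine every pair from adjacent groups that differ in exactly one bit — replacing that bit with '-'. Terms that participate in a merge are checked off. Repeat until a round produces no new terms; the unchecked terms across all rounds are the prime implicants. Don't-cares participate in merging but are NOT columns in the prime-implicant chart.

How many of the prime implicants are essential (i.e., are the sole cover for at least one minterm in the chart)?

2

Round 0: 0000✓ 0001✓ 0011✓ 0101✓ 0110✓ 0111✓ 1001✓ 1011✓ 1100✓ 1101✓ 1110✓ 1111✓
Round 1: -001✓ -011✓ -101✓ -110✓ -111✓ 0-01✓ 0-11✓ 00-1✓ 000- 01-1✓ 011-✓ 1-01✓ 1-11✓ 10-1✓ 11-0✓ 11-1✓ 110-✓ 111-✓
Round 2: --01✓ --11✓ -0-1✓ -1-1✓ -11- 0--1✓ 1--1✓ 11--
Round 3: ---1
PIs = {---1, -11-, 000-, 11--}
Coverage chart:
  m0: 000- ←essential
  m1: ---1,000-
  m3: ---1 ←essential
  m5: ---1 ←essential
  m7: ---1,-11-
  m11: ---1 ←essential
  m13: ---1,11--
  m14: -11-,11--
Essential: ---1, 000-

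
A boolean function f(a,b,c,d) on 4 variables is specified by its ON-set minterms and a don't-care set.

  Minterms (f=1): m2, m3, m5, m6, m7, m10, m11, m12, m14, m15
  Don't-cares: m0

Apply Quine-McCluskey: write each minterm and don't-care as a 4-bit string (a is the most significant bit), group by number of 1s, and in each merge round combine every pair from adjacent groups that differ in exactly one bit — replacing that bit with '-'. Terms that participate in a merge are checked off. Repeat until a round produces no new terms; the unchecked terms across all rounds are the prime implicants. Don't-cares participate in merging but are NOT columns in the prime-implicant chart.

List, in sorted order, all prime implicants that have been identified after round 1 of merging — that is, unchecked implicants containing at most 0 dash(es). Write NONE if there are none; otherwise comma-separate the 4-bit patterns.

NONE

size-2^0 implicants → 0000(✓)  0010(✓)  0011(✓)  0101(✓)  0110(✓)  0111(✓)  1010(✓)  1011(✓)  1100(✓)  1110(✓)  1111(✓)
size-2^1 implicants → -010(✓)  -011(✓)  -110(✓)  -111(✓)  0-10(✓)  0-11(✓)  00-0  001-(✓)  01-1  011-(✓)  1-10(✓)  1-11(✓)  101-(✓)  11-0  111-(✓)
size-2^2 implicants → --10(✓)  --11(✓)  -01-(✓)  -11-(✓)  0-1-(✓)  1-1-(✓)
size-2^3 implicants → --1-
Unchecked terms (primes): --1-, 00-0, 01-1, 11-0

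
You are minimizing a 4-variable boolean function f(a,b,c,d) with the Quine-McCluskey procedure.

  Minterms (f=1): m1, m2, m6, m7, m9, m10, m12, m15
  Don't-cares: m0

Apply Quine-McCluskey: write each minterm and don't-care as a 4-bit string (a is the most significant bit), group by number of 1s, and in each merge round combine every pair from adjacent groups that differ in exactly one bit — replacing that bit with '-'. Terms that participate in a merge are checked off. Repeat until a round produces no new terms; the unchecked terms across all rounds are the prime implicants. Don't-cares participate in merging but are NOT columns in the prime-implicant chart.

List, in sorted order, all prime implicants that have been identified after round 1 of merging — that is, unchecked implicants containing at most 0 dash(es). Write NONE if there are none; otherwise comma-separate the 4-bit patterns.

1100

Round 0: 0000✓ 0001✓ 0010✓ 0110✓ 0111✓ 1001✓ 1010✓ 1100 1111✓
Round 1: -001 -010 -111 0-10 00-0 000- 011-
PIs = {-001, -010, -111, 0-10, 00-0, 000-, 011-, 1100}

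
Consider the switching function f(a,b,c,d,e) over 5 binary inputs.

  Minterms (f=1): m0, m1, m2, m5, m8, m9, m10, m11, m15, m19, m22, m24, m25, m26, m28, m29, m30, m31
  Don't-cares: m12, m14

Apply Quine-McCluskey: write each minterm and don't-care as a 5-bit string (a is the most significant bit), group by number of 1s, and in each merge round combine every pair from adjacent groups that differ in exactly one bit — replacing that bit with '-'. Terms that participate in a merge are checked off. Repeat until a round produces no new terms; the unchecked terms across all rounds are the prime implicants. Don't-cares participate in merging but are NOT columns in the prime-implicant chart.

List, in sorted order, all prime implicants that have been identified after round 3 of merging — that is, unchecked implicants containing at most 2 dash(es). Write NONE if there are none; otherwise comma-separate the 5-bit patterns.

-100-, -111-, 0-0-0, 0-00-, 00-01, 01-1-, 010--, 1-110, 10011, 11-0-, 111--

Round 0: 00000✓ 00001✓ 00010✓ 00101✓ 01000✓ 01001✓ 01010✓ 01011✓ 01100✓ 01110✓ 01111✓ 10011 10110✓ 11000✓ 11001✓ 11010✓ 11100✓ 11101✓ 11110✓ 11111✓
Round 1: -1000✓ -1001✓ -1010✓ -1100✓ -1110✓ -1111✓ 0-000✓ 0-001✓ 0-010✓ 00-01 000-0✓ 0000-✓ 01-00✓ 01-10✓ 01-11✓ 010-0✓ 010-1✓ 0100-✓ 0101-✓ 011-0✓ 0111-✓ 1-110 11-00✓ 11-01✓ 11-10✓ 110-0✓ 1100-✓ 111-0✓ 111-1✓ 1110-✓ 1111-✓
Round 2: -1-00✓ -1-10✓ -10-0✓ -100- -11-0✓ -111- 0-0-0 0-00- 01--0✓ 01-1- 010-- 11--0✓ 11-0- 111--
Round 3: -1--0
PIs = {-1--0, -100-, -111-, 0-0-0, 0-00-, 00-01, 01-1-, 010--, 1-110, 10011, 11-0-, 111--}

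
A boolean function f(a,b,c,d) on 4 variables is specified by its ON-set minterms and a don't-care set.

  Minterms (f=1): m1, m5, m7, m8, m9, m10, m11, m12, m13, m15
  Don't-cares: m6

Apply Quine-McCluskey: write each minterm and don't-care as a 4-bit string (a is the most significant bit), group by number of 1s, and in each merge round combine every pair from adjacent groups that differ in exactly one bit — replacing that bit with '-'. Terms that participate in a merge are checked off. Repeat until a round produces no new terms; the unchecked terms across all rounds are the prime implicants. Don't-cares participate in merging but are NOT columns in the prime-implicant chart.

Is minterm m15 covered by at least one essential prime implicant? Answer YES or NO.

NO

size-2^0 implicants → 0001(✓)  0101(✓)  0110(✓)  0111(✓)  1000(✓)  1001(✓)  1010(✓)  1011(✓)  1100(✓)  1101(✓)  1111(✓)
size-2^1 implicants → -001(✓)  -101(✓)  -111(✓)  0-01(✓)  01-1(✓)  011-  1-00(✓)  1-01(✓)  1-11(✓)  10-0(✓)  10-1(✓)  100-(✓)  101-(✓)  11-1(✓)  110-(✓)
size-2^2 implicants → --01  -1-1  1--1  1-0-  10--
Unchecked terms (primes): --01, -1-1, 011-, 1--1, 1-0-, 10--
Minterm coverage:
  m1 ⊆ --01 [E]
  m5 ⊆ --01,-1-1
  m7 ⊆ -1-1,011-
  m8 ⊆ 1-0-,10--
  m9 ⊆ --01,1--1,1-0-,10--
  m10 ⊆ 10-- [E]
  m11 ⊆ 1--1,10--
  m12 ⊆ 1-0- [E]
  m13 ⊆ --01,-1-1,1--1,1-0-
  m15 ⊆ -1-1,1--1
E = {--01, 1-0-, 10--}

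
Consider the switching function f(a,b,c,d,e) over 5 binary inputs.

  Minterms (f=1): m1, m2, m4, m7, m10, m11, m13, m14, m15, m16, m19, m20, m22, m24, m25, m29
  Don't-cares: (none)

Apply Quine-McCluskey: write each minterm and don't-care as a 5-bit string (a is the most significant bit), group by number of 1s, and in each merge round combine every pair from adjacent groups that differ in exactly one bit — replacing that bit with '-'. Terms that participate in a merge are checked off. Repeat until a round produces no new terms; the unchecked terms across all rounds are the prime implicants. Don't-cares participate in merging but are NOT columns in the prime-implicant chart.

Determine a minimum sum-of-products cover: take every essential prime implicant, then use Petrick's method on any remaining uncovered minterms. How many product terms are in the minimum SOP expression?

10

[col 0] 00001, 00010*, 00100*, 00111*, 01010*, 01011*, 01101*, 01110*, 01111*, 10000*, 10011, 10100*, 10110*, 11000*, 11001*, 11101*
[col 1] -0100, -1101, 0-010, 0-111, 01-10*, 01-11*, 0101-*, 011-1, 0111-*, 1-000, 10-00, 101-0, 11-01, 1100-
[col 2] 01-1-
Prime implicants: -0100, -1101, 0-010, 0-111, 00001, 01-1-, 011-1, 1-000, 10-00, 10011, 101-0, 11-01, 1100-
PI chart (minterm → PIs covering it):
  1 | 00001  (sole → essential)
  2 | 0-010  (sole → essential)
  4 | -0100  (sole → essential)
  7 | 0-111  (sole → essential)
  10 | 0-010,01-1-
  11 | 01-1-  (sole → essential)
  13 | -1101,011-1
  14 | 01-1-  (sole → essential)
  15 | 0-111,01-1-,011-1
  16 | 1-000,10-00
  19 | 10011  (sole → essential)
  20 | -0100,10-00,101-0
  22 | 101-0  (sole → essential)
  24 | 1-000,1100-
  25 | 11-01,1100-
  29 | -1101,11-01
Essential prime implicants: -0100, 0-010, 0-111, 00001, 01-1-, 10011, 101-0
Petrick residual → -1101, 1-000, 11-01
Minimum SOP uses 10 PIs: b'cd'e' + bcd'e + a'c'de' + a'cde + a'b'c'd'e + a'bd + ac'd'e' + ab'c'de + ab'ce' + abd'e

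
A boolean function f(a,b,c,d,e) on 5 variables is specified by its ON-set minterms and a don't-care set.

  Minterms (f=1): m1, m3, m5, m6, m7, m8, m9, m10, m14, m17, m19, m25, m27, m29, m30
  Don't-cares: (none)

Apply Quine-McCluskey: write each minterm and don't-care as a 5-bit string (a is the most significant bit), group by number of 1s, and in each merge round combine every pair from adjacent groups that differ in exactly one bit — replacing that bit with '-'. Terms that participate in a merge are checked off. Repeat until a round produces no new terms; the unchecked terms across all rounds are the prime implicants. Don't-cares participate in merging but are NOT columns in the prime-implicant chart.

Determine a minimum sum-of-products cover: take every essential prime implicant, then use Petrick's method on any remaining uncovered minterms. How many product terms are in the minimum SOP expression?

[col 0] 00001*, 00011*, 00101*, 00110*, 00111*, 01000*, 01001*, 01010*, 01110*, 10001*, 10011*, 11001*, 11011*, 11101*, 11110*
[col 1] -0001*, -0011*, -1001*, -1110, 0-001*, 0-110, 00-01*, 00-11*, 000-1*, 001-1*, 0011-, 01-10, 010-0, 0100-, 1-001*, 1-011*, 100-1*, 11-01, 110-1*
[col 2] --001, -00-1, 00--1, 1-0-1
Prime implicants: --001, -00-1, -1110, 0-110, 00--1, 0011-, 01-10, 010-0, 0100-, 1-0-1, 11-01
PI chart (minterm → PIs covering it):
  1 | --001,-00-1,00--1
  3 | -00-1,00--1
  5 | 00--1  (sole → essential)
  6 | 0-110,0011-
  7 | 00--1,0011-
  8 | 010-0,0100-
  9 | --001,0100-
  10 | 01-10,010-0
  14 | -1110,0-110,01-10
  17 | --001,-00-1,1-0-1
  19 | -00-1,1-0-1
  25 | --001,1-0-1,11-01
  27 | 1-0-1  (sole → essential)
  29 | 11-01  (sole → essential)
  30 | -1110  (sole → essential)
Essential prime implicants: -1110, 00--1, 1-0-1, 11-01
Petrick residual → --001, 0-110, 010-0
Minimum SOP uses 7 PIs: c'd'e + bcde' + a'cde' + a'b'e + a'bc'e' + ac'e + abd'e

7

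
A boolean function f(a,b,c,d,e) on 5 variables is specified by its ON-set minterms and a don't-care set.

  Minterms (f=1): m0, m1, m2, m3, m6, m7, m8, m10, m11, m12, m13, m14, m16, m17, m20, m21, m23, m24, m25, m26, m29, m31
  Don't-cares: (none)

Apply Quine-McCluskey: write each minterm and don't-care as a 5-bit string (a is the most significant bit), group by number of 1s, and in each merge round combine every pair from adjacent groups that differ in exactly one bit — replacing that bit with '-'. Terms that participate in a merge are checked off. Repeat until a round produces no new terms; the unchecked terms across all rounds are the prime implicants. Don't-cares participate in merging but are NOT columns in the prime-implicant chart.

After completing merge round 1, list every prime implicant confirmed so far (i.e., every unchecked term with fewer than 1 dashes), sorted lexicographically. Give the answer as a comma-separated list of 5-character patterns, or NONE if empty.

NONE

[col 0] 00000*, 00001*, 00010*, 00011*, 00110*, 00111*, 01000*, 01010*, 01011*, 01100*, 01101*, 01110*, 10000*, 10001*, 10100*, 10101*, 10111*, 11000*, 11001*, 11010*, 11101*, 11111*
[col 1] -0000*, -0001*, -0111, -1000*, -1010*, -1101, 0-000*, 0-010*, 0-011*, 0-110*, 00-10*, 00-11*, 000-0*, 000-1*, 0000-*, 0001-*, 0011-*, 01-00*, 01-10*, 010-0*, 0101-*, 011-0*, 0110-, 1-000*, 1-001*, 1-101*, 1-111*, 10-00*, 10-01*, 1000-*, 101-1*, 1010-*, 11-01*, 110-0*, 1100-*, 111-1*
[col 2] --000, -000-, -10-0, 0--10, 0-0-0, 0-01-, 00-1-, 000--, 01--0, 1--01, 1-00-, 1-1-1, 10-0-
Prime implicants: --000, -000-, -0111, -10-0, -1101, 0--10, 0-0-0, 0-01-, 00-1-, 000--, 01--0, 0110-, 1--01, 1-00-, 1-1-1, 10-0-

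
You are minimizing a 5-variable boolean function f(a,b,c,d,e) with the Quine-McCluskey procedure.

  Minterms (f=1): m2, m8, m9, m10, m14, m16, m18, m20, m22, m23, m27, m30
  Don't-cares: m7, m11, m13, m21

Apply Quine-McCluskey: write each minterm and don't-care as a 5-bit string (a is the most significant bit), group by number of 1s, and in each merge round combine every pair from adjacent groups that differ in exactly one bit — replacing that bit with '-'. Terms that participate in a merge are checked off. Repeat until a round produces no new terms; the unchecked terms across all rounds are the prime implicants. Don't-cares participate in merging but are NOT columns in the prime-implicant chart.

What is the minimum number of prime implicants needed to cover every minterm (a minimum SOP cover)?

Round 0: 00010✓ 00111✓ 01000✓ 01001✓ 01010✓ 01011✓ 01101✓ 01110✓ 10000✓ 10010✓ 10100✓ 10101✓ 10110✓ 10111✓ 11011✓ 11110✓
Round 1: -0010 -0111 -1011 -1110 0-010 01-01 01-10 010-0✓ 010-1✓ 0100-✓ 0101-✓ 1-110 10-00✓ 10-10✓ 100-0✓ 101-0✓ 101-1✓ 1010-✓ 1011-✓
Round 2: 010-- 10--0 101--
PIs = {-0010, -0111, -1011, -1110, 0-010, 01-01, 01-10, 010--, 1-110, 10--0, 101--}
Coverage chart:
  m2: -0010,0-010
  m8: 010-- ←essential
  m9: 01-01,010--
  m10: 0-010,01-10,010--
  m14: -1110,01-10
  m16: 10--0 ←essential
  m18: -0010,10--0
  m20: 10--0,101--
  m22: 1-110,10--0,101--
  m23: -0111,101--
  m27: -1011 ←essential
  m30: -1110,1-110
Essential: -1011, 010--, 10--0
Petrick residual → -0010, -0111, -1110
Min cover (6 terms): b'c'de' + b'cde + bc'de + bcde' + a'bc' + ab'e'

6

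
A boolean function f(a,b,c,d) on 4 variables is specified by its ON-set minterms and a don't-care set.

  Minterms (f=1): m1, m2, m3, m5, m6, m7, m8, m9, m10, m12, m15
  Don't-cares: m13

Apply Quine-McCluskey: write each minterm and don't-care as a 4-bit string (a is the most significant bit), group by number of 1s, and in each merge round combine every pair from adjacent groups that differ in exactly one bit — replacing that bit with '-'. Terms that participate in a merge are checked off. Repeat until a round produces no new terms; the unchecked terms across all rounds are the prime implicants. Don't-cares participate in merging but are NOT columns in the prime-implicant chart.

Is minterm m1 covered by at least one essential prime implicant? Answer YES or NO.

NO

size-2^0 implicants → 0001(✓)  0010(✓)  0011(✓)  0101(✓)  0110(✓)  0111(✓)  1000(✓)  1001(✓)  1010(✓)  1100(✓)  1101(✓)  1111(✓)
size-2^1 implicants → -001(✓)  -010  -101(✓)  -111(✓)  0-01(✓)  0-10(✓)  0-11(✓)  00-1(✓)  001-(✓)  01-1(✓)  011-(✓)  1-00(✓)  1-01(✓)  10-0  100-(✓)  11-1(✓)  110-(✓)
size-2^2 implicants → --01  -1-1  0--1  0-1-  1-0-
Unchecked terms (primes): --01, -010, -1-1, 0--1, 0-1-, 1-0-, 10-0
Minterm coverage:
  m1 ⊆ --01,0--1
  m2 ⊆ -010,0-1-
  m3 ⊆ 0--1,0-1-
  m5 ⊆ --01,-1-1,0--1
  m6 ⊆ 0-1- [E]
  m7 ⊆ -1-1,0--1,0-1-
  m8 ⊆ 1-0-,10-0
  m9 ⊆ --01,1-0-
  m10 ⊆ -010,10-0
  m12 ⊆ 1-0- [E]
  m15 ⊆ -1-1 [E]
E = {-1-1, 0-1-, 1-0-}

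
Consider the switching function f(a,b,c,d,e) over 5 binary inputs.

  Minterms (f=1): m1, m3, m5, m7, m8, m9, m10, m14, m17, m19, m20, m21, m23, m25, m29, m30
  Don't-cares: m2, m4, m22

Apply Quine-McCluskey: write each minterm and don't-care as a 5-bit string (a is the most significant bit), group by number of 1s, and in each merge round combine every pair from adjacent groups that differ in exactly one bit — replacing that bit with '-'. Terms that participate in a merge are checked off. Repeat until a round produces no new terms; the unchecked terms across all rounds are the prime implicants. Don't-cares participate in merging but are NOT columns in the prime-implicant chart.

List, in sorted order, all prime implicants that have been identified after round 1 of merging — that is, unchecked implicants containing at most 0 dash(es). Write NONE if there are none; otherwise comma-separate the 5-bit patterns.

[col 0] 00001*, 00010*, 00011*, 00100*, 00101*, 00111*, 01000*, 01001*, 01010*, 01110*, 10001*, 10011*, 10100*, 10101*, 10110*, 10111*, 11001*, 11101*, 11110*
[col 1] -0001*, -0011*, -0100*, -0101*, -0111*, -1001*, -1110, 0-001*, 0-010, 00-01*, 00-11*, 000-1*, 0001-, 001-1*, 0010-*, 01-10, 010-0, 0100-, 1-001*, 1-101*, 1-110, 10-01*, 10-11*, 100-1*, 101-0*, 101-1*, 1010-*, 1011-*, 11-01*
[col 2] --001, -0-01*, -0-11*, -00-1*, -01-1*, -010-, 00--1*, 1--01, 10--1*, 101--
[col 3] -0--1
Prime implicants: --001, -0--1, -010-, -1110, 0-010, 0001-, 01-10, 010-0, 0100-, 1--01, 1-110, 101--

NONE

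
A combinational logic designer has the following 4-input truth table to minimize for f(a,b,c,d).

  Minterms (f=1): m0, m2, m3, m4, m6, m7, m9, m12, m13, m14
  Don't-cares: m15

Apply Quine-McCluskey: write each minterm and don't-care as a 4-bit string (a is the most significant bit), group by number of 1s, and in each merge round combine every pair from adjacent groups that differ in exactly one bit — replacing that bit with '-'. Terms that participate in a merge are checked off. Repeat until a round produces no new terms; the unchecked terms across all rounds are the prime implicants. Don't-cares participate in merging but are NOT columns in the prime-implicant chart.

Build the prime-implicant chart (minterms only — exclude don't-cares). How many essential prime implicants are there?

[col 0] 0000*, 0010*, 0011*, 0100*, 0110*, 0111*, 1001*, 1100*, 1101*, 1110*, 1111*
[col 1] -100*, -110*, -111*, 0-00*, 0-10*, 0-11*, 00-0*, 001-*, 01-0*, 011-*, 1-01, 11-0*, 11-1*, 110-*, 111-*
[col 2] -1-0, -11-, 0--0, 0-1-, 11--
Prime implicants: -1-0, -11-, 0--0, 0-1-, 1-01, 11--
PI chart (minterm → PIs covering it):
  0 | 0--0  (sole → essential)
  2 | 0--0,0-1-
  3 | 0-1-  (sole → essential)
  4 | -1-0,0--0
  6 | -1-0,-11-,0--0,0-1-
  7 | -11-,0-1-
  9 | 1-01  (sole → essential)
  12 | -1-0,11--
  13 | 1-01,11--
  14 | -1-0,-11-,11--
Essential prime implicants: 0--0, 0-1-, 1-01

3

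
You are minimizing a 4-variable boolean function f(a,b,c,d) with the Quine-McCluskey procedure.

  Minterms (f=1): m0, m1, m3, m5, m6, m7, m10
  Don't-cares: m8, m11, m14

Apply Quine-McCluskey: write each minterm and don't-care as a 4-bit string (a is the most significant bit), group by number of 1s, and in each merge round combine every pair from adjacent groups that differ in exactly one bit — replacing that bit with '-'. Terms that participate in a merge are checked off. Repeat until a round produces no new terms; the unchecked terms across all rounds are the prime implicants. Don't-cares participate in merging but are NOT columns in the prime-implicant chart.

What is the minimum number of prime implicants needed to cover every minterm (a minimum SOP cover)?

size-2^0 implicants → 0000(✓)  0001(✓)  0011(✓)  0101(✓)  0110(✓)  0111(✓)  1000(✓)  1010(✓)  1011(✓)  1110(✓)
size-2^1 implicants → -000  -011  -110  0-01(✓)  0-11(✓)  00-1(✓)  000-  01-1(✓)  011-  1-10  10-0  101-
size-2^2 implicants → 0--1
Unchecked terms (primes): -000, -011, -110, 0--1, 000-, 011-, 1-10, 10-0, 101-
Minterm coverage:
  m0 ⊆ -000,000-
  m1 ⊆ 0--1,000-
  m3 ⊆ -011,0--1
  m5 ⊆ 0--1 [E]
  m6 ⊆ -110,011-
  m7 ⊆ 0--1,011-
  m10 ⊆ 1-10,10-0,101-
E = {0--1}
Petrick residual → -000, -110, 1-10
Cover = b'c'd' + bcd' + a'd + acd'  |cover|=4

4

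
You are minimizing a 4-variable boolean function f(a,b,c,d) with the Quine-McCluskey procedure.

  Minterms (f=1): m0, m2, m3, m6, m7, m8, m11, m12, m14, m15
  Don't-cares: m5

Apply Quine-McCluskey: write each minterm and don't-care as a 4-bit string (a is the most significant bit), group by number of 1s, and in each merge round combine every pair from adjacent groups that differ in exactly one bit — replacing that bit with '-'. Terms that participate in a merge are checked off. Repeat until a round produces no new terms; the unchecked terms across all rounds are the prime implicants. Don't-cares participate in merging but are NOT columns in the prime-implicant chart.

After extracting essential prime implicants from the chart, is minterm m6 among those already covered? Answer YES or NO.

Round 0: 0000✓ 0010✓ 0011✓ 0101✓ 0110✓ 0111✓ 1000✓ 1011✓ 1100✓ 1110✓ 1111✓
Round 1: -000 -011✓ -110✓ -111✓ 0-10✓ 0-11✓ 00-0 001-✓ 01-1 011-✓ 1-00 1-11✓ 11-0 111-✓
Round 2: --11 -11- 0-1-
PIs = {--11, -000, -11-, 0-1-, 00-0, 01-1, 1-00, 11-0}
Coverage chart:
  m0: -000,00-0
  m2: 0-1-,00-0
  m3: --11,0-1-
  m6: -11-,0-1-
  m7: --11,-11-,0-1-,01-1
  m8: -000,1-00
  m11: --11 ←essential
  m12: 1-00,11-0
  m14: -11-,11-0
  m15: --11,-11-
Essential: --11

NO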